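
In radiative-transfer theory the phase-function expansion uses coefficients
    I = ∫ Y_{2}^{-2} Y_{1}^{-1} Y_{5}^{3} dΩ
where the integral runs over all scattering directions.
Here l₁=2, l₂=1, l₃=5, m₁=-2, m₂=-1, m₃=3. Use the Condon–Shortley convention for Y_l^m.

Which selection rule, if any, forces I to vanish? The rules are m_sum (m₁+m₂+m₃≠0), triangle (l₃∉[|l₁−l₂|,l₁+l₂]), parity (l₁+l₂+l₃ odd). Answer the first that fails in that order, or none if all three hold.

Σmᵢ = 0  ✓
l₃∈[|l₁−l₂|,l₁+l₂]=[1,3], have l₃=5  ✗
Σlᵢ = 8 ⇒ even

triangle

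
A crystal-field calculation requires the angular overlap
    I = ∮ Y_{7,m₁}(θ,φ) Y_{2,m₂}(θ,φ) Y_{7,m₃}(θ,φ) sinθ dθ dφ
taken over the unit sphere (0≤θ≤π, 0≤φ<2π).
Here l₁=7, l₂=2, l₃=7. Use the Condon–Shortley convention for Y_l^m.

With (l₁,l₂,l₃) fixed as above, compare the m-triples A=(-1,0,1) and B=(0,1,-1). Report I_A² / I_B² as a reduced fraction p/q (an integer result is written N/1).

Same 7,2,7: normalisation and zero-m 3j drop out of the ratio.
A: Δ: 2! 12! 2! / 17! → 1/185640; sum: t=0:+1/3870720 t=1:−1/604800 t=2:+1/2073600 = -53/58060800; 3j²(7 2 7; -1 0 1) = Δ·Π!·Σ² = 2809/185640  (sign -1)
B: Δ: 2! 12! 2! / 17! → 1/185640; sum: t=1:−1/1036800 t=2:+1/1209600 = -1/7257600; 3j²(7 2 7; 0 1 -1) = Δ·Π!·Σ² = 1/2210  (sign -1)
I_A²/I_B² = (2809/185640)/(1/2210) = 2809/84

2809/84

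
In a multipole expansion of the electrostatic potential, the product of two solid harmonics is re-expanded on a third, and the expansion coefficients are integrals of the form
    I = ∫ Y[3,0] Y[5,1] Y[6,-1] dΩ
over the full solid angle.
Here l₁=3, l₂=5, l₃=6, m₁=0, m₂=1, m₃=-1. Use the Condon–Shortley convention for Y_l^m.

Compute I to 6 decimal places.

-0.123080

Checks pass: Σm=0; 14 even; l₃=6∈[2,8].
(2·3+1)(2·5+1)(2·6+1) = 1001
Δ: 2! 4! 8! / 15! → 1/675675
sum: t=0:+1/8640 t=1:−1/2304 t=2:+1/8640 = -7/34560
3j²(3 5 6; 0 0 0) = Δ·Π!·Σ² = 7/429  (sign -1)
sum: t=0:+1/17280 t=1:−1/2880 t=2:+1/6912 = -1/6912
3j²(3 5 6; 0 1 -1) = Δ·Π!·Σ² = 5/429  (sign +1)
combine: 4πI² = 1001·7/429·5/429 = 245/1287
take √, sign -1: I = -0.12308038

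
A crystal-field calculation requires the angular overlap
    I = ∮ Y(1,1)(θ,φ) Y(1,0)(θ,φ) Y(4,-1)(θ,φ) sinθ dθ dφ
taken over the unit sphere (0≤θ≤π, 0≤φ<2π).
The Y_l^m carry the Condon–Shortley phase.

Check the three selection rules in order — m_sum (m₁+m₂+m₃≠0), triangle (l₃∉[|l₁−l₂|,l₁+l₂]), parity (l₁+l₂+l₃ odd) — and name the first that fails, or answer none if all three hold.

Σmᵢ = 0  ✓
l₃∈[|l₁−l₂|,l₁+l₂]=[0,2], have l₃=4  ✗
Σlᵢ = 6 ⇒ even

triangle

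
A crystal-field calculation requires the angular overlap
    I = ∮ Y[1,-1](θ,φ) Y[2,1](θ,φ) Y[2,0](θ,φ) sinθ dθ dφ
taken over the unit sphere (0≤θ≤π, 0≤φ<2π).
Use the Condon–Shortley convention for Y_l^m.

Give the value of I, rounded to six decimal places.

0.000000

L=5 odd ⇒ parity kills the (l;000) factor ⇒ I = 0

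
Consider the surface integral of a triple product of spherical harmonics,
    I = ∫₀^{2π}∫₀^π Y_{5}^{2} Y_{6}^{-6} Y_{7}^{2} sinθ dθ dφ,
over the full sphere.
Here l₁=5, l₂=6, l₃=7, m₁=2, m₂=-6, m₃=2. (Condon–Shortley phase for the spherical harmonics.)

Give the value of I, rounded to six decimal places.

0.000000

2 − 6 + 2 = -2 ≠ 0: azimuthal integral kills it; I = 0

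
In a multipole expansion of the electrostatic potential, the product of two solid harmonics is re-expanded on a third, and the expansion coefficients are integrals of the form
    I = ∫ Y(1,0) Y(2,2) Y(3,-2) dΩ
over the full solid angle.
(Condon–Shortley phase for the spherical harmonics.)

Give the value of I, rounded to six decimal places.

0.184674

m-sum 0 ✓  L=6 even ✓  1≤3≤3 ✓
Π(2lᵢ+1) = 3×5×7 = 105
triangle coeff Δ(1,2,3) = 1/105
Σ_t [0,0]: t=0:+1/4 = 1/4
(3j)²=3/35 [(1 2 3; 0 0 0)], sign=-1
Σ_t [0,0]: t=0:+1/24 = 1/24
(3j)²=1/21 [(1 2 3; 0 2 -2)], sign=-1
⇒ 4πI² = 3/7
I = (+1)√(3/7/(4π)) = 0.18467439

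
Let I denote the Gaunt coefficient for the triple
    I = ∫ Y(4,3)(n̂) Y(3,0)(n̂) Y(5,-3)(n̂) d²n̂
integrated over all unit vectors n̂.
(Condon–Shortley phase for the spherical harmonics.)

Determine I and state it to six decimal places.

0.103862

Rules hold: Σm=0, L=12 even, 1≤5≤7.
N = 9·7·11 = 693
Δ = 2!·6!·4!/13! = 1/180180
Racah Σ t=0..2: t=0:+1/576 t=1:−1/144 t=2:+1/576 = -1/288
⇒ 3j(4 3 5; 0 0 0)² = 20/1001, sgn +1
Racah Σ t=0..1: t=0:+1/1440 t=1:−1/2880 = 1/2880
⇒ 3j(4 3 5; 3 0 -3)² = 7/715, sgn +1
4πI² = N·(3j₀)²·(3jₘ)² = 252/1859
I = +1·√(0.135557/4π) = 0.10386175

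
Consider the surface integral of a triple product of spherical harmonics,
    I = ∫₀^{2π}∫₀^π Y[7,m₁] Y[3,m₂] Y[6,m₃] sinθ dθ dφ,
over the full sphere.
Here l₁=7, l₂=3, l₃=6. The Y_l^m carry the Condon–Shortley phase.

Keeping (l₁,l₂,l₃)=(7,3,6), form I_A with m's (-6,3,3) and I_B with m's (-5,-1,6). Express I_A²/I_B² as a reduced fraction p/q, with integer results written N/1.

325/264

Shared (l₁,l₂,l₃)=(7,3,6): N and (l;000)² cancel in I_A²/I_B².
A: Δ = 4!·10!·2!/17! = 1/2042040; Racah Σ t=4..4: t=4:+1/17418240 = 1/17418240; ⇒ 3j(7 3 6; -6 3 3)² = 15/952, sgn -1
B: Δ = 4!·10!·2!/17! = 1/2042040; Racah Σ t=2..2: t=2:+1/29030400 = 1/29030400; ⇒ 3j(7 3 6; -5 -1 6)² = 99/7735, sgn +1
I_A²/I_B² = (15/952)/(99/7735) = 325/264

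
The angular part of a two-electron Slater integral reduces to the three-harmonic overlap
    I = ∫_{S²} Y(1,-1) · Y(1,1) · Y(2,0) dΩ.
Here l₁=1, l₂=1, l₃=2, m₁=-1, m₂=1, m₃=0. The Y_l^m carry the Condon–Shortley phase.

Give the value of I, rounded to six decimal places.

Rules hold: Σm=0, L=4 even, 0≤2≤2.
N = 3·3·5 = 45
Δ = 0!·2!·2!/5! = 1/30
Racah Σ t=0..0: t=0:+1/1 = 1/1
⇒ 3j(1 1 2; 0 0 0)² = 2/15, sgn +1
Racah Σ t=0..0: t=0:+1/4 = 1/4
⇒ 3j(1 1 2; -1 1 0)² = 1/30, sgn +1
4πI² = N·(3j₀)²·(3jₘ)² = 1/5
I = +1·√(0.2/4π) = 0.12615663

0.126157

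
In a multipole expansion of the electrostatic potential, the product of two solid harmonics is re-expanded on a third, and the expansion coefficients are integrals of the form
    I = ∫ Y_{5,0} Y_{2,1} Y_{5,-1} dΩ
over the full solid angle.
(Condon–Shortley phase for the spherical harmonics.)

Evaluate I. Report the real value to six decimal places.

m-sum 0 ✓  L=12 even ✓  3≤5≤7 ✓
Π(2lᵢ+1) = 11×5×11 = 605
triangle coeff Δ(5,2,5) = 1/38610
Σ_t [0,2]: t=0:+1/2880 t=1:−1/576 t=2:+1/2880 = -1/960
(3j)²=10/429 [(5 2 5; 0 0 0)], sign=+1
Σ_t [1,2]: t=1:−1/1152 t=2:+1/1440 = -1/5760
(3j)²=1/858 [(5 2 5; 0 1 -1)], sign=-1
⇒ 4πI² = 25/1521
I = (-1)√(25/1521/(4π)) = -0.03616600

-0.036166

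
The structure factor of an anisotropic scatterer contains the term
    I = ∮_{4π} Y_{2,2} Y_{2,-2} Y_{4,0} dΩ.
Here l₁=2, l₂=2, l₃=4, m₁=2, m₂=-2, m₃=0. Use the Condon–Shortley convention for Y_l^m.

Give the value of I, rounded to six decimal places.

Checks pass: Σm=0; 8 even; l₃=4∈[0,4].
(2·2+1)(2·2+1)(2·4+1) = 225
Δ: 0! 4! 4! / 9! → 1/630
sum: t=0:+1/16 = 1/16
3j²(2 2 4; 0 0 0) = Δ·Π!·Σ² = 2/35  (sign +1)
sum: t=0:+1/576 = 1/576
3j²(2 2 4; 2 -2 0) = Δ·Π!·Σ² = 1/630  (sign +1)
combine: 4πI² = 225·2/35·1/630 = 1/49
take √, sign +1: I = 0.04029926

0.040299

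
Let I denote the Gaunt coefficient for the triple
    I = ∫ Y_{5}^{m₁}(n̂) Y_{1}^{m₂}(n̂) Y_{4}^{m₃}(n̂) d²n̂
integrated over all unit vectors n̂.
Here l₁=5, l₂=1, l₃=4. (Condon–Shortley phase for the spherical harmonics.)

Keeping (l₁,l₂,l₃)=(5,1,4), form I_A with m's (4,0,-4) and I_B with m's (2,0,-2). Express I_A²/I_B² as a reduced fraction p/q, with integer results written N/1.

Same 5,1,4: normalisation and zero-m 3j drop out of the ratio.
A: Δ: 2! 8! 0! / 11! → 1/495; sum: t=1:−1/40320 = -1/40320; 3j²(5 1 4; 4 0 -4) = Δ·Π!·Σ² = 1/55  (sign -1)
B: Δ: 2! 8! 0! / 11! → 1/495; sum: t=1:−1/1440 = -1/1440; 3j²(5 1 4; 2 0 -2) = Δ·Π!·Σ² = 7/165  (sign -1)
I_A²/I_B² = (1/55)/(7/165) = 3/7

3/7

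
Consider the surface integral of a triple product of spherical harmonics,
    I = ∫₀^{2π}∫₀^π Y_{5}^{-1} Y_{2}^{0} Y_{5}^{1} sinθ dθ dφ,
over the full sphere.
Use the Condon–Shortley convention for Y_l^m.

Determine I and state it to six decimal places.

-0.145565

m-sum 0 ✓  L=12 even ✓  3≤5≤7 ✓
Π(2lᵢ+1) = 11×5×11 = 605
triangle coeff Δ(5,2,5) = 1/38610
Σ_t [0,2]: t=0:+1/2880 t=1:−1/576 t=2:+1/2880 = -1/960
(3j)²=10/429 [(5 2 5; 0 0 0)], sign=+1
Σ_t [0,2]: t=0:+1/5760 t=1:−1/720 t=2:+1/2304 = -1/1280
(3j)²=27/1430 [(5 2 5; -1 0 1)], sign=-1
⇒ 4πI² = 45/169
I = (-1)√(45/169/(4π)) = -0.14556534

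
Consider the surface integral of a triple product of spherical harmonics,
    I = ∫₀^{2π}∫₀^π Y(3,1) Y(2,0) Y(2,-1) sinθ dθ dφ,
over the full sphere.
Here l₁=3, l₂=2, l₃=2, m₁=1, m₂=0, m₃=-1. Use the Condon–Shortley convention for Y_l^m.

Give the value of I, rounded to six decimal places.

0.000000

l₁+l₂+l₃=7 is odd: 3j(l;000)=0 ⇒ I=0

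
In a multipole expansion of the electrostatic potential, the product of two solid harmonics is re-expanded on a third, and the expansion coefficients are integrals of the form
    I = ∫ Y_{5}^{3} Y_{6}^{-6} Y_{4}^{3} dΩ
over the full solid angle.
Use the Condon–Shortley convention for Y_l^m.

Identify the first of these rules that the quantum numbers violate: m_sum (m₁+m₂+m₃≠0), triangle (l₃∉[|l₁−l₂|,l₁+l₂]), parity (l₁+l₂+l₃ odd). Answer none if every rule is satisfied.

parity

azimuthal sum: 3 − 6 + 3 = 0  ✓
1 ≤ 4 ≤ 11 (triangle on l)  ✓
L = 5 + 6 + 4 = 15 (odd)  ✗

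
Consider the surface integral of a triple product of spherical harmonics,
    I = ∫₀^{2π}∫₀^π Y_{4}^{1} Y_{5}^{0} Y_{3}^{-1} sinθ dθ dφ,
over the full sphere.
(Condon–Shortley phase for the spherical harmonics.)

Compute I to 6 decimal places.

-0.009577

Rules hold: Σm=0, L=12 even, 1≤3≤9.
N = 9·11·7 = 693
Δ = 6!·2!·4!/13! = 1/180180
Racah Σ t=2..4: t=2:+1/576 t=3:−1/144 t=4:+1/576 = -1/288
⇒ 3j(4 5 3; 0 0 0)² = 20/1001, sgn +1
Racah Σ t=1..3: t=1:−1/5760 t=2:+1/288 t=3:−1/288 = -1/5760
⇒ 3j(4 5 3; 1 0 -1)² = 1/12012, sgn -1
4πI² = N·(3j₀)²·(3jₘ)² = 15/13013
I = -1·√(0.00115269/4π) = -0.00957750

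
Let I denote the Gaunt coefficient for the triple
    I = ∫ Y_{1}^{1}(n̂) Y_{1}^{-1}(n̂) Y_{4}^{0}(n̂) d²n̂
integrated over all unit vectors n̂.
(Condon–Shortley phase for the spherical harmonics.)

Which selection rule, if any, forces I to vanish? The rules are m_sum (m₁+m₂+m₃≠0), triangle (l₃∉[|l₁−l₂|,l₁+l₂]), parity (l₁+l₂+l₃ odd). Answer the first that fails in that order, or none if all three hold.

triangle

m₁+m₂+m₃ = 1 − 1 + 0 = 0  ✓
triangle: |1−1|=0 ≤ l₃=4 ≤ 1+1=2  ✗
parity: l₁+l₂+l₃ = 6 is even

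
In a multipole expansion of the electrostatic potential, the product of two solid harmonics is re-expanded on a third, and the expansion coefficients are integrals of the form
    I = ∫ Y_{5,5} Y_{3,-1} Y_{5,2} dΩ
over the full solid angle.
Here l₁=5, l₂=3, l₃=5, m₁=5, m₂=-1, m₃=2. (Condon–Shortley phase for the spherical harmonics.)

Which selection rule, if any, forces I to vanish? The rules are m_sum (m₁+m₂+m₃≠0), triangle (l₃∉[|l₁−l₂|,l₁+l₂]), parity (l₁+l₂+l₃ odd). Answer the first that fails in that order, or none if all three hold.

m_sum

Σmᵢ = 6  ✗
l₃∈[|l₁−l₂|,l₁+l₂]=[2,8], have l₃=5
Σlᵢ = 13 ⇒ odd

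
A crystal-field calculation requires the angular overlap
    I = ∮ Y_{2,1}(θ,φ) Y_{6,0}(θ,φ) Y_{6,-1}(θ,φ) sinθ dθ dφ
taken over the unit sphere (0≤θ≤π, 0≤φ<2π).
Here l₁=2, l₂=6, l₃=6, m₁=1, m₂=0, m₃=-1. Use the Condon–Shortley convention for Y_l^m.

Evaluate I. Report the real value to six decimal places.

-0.030344

m-sum 0 ✓  L=14 even ✓  4≤6≤8 ✓
Π(2lᵢ+1) = 5×13×13 = 845
triangle coeff Δ(2,6,6) = 1/90090
Σ_t [0,2]: t=0:+1/69120 t=1:−1/14400 t=2:+1/69120 = -7/172800
(3j)²=14/715 [(2 6 6; 0 0 0)], sign=-1
Σ_t [0,1]: t=0:+1/34560 t=1:−1/28800 = -1/172800
(3j)²=1/1430 [(2 6 6; 1 0 -1)], sign=+1
⇒ 4πI² = 7/605
I = (-1)√(7/605/(4π)) = -0.03034355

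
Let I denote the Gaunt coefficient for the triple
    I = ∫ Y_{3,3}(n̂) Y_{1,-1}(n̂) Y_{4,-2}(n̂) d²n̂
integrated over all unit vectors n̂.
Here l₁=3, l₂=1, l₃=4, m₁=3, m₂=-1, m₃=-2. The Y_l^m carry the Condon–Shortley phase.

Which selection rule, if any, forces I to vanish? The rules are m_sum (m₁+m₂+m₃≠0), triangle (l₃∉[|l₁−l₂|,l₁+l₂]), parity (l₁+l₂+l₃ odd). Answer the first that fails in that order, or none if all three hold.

azimuthal sum: 3 − 1 − 2 = 0  ✓
2 ≤ 4 ≤ 4 (triangle on l)  ✓
L = 3 + 1 + 4 = 8 (even)  ✓

none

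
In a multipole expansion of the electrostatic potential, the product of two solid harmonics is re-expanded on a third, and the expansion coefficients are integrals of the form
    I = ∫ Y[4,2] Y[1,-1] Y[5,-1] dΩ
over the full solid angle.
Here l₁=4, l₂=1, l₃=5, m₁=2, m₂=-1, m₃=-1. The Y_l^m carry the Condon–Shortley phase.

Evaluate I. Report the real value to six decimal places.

Checks pass: Σm=0; 10 even; l₃=5∈[3,5].
(2·4+1)(2·1+1)(2·5+1) = 297
Δ: 0! 8! 2! / 11! → 1/495
sum: t=0:+1/576 = 1/576
3j²(4 1 5; 0 0 0) = Δ·Π!·Σ² = 5/99  (sign -1)
sum: t=0:+1/2880 = 1/2880
3j²(4 1 5; 2 -1 -1) = Δ·Π!·Σ² = 2/165  (sign +1)
combine: 4πI² = 297·5/99·2/165 = 2/11
take √, sign -1: I = -0.12028562

-0.120286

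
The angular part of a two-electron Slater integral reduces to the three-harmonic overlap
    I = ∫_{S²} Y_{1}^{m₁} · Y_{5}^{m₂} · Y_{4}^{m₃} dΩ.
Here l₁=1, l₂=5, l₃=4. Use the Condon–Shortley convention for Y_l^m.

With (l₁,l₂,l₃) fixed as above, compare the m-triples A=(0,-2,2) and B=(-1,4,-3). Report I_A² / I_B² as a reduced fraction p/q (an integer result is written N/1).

Same 1,5,4: normalisation and zero-m 3j drop out of the ratio.
A: Δ: 2! 0! 8! / 11! → 1/495; sum: t=1:−1/1440 = -1/1440; 3j²(1 5 4; 0 -2 2) = Δ·Π!·Σ² = 7/165  (sign -1)
B: Δ: 2! 0! 8! / 11! → 1/495; sum: t=2:+1/10080 = 1/10080; 3j²(1 5 4; -1 4 -3) = Δ·Π!·Σ² = 4/55  (sign -1)
I_A²/I_B² = (7/165)/(4/55) = 7/12

7/12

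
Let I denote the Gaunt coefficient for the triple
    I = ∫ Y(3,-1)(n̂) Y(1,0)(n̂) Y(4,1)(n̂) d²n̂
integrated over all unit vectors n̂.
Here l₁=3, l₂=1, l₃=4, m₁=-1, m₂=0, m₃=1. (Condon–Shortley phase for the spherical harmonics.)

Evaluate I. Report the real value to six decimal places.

-0.238414

Checks pass: Σm=0; 8 even; l₃=4∈[2,4].
(2·3+1)(2·1+1)(2·4+1) = 189
Δ: 0! 6! 2! / 9! → 1/252
sum: t=0:+1/36 = 1/36
3j²(3 1 4; 0 0 0) = Δ·Π!·Σ² = 4/63  (sign +1)
sum: t=0:+1/48 = 1/48
3j²(3 1 4; -1 0 1) = Δ·Π!·Σ² = 5/84  (sign -1)
combine: 4πI² = 189·4/63·5/84 = 5/7
take √, sign -1: I = -0.23841361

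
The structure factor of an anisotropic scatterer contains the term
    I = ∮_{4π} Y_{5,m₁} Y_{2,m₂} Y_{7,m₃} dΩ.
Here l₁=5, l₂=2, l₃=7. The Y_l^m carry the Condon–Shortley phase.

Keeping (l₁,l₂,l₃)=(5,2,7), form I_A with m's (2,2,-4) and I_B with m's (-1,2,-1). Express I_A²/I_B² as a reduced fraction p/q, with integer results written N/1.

Same 5,2,7: normalisation and zero-m 3j drop out of the ratio.
A: Δ: 0! 10! 4! / 15! → 1/15015; sum: t=0:+1/725760 = 1/725760; 3j²(5 2 7; 2 2 -4) = Δ·Π!·Σ² = 2/91  (sign -1)
B: Δ: 0! 10! 4! / 15! → 1/15015; sum: t=0:+1/414720 = 1/414720; 3j²(5 2 7; -1 2 -1) = Δ·Π!·Σ² = 2/429  (sign +1)
I_A²/I_B² = (2/91)/(2/429) = 33/7

33/7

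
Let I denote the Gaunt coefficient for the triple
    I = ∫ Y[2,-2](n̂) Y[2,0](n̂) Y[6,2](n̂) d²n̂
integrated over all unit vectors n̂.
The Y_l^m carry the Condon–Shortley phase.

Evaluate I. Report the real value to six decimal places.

triangle: need 0≤l₃≤4, have 6; I=0

0.000000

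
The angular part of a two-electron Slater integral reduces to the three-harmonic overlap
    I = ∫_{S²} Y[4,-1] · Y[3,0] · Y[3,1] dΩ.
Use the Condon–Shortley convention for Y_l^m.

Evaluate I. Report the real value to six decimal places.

Rules hold: Σm=0, L=10 even, 1≤3≤7.
N = 9·7·7 = 441
Δ = 4!·4!·2!/11! = 1/34650
Racah Σ t=1..3: t=1:−1/72 t=2:+1/16 t=3:−1/72 = 5/144
⇒ 3j(4 3 3; 0 0 0)² = 2/77, sgn -1
Racah Σ t=1..3: t=1:−1/288 t=2:+1/24 t=3:−1/48 = 5/288
⇒ 3j(4 3 3; -1 0 1)² = 5/462, sgn +1
4πI² = N·(3j₀)²·(3jₘ)² = 15/121
I = -1·√(0.123967/4π) = -0.09932258

-0.099323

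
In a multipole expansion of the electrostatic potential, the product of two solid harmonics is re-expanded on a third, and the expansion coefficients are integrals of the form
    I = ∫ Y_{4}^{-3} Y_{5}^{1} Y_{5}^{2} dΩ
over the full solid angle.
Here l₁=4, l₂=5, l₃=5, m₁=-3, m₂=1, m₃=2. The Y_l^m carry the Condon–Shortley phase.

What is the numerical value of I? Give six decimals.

m-sum 0 ✓  L=14 even ✓  1≤5≤9 ✓
Π(2lᵢ+1) = 9×11×11 = 1089
triangle coeff Δ(4,5,5) = 1/3153150
Σ_t [0,4]: t=0:+1/69120 t=1:−1/1728 t=2:+1/576 t=3:−1/1728 t=4:+1/69120 = 7/11520
(3j)²=2/143 [(4 5 5; 0 0 0)], sign=-1
Σ_t [3,4]: t=3:−1/5184 t=4:+1/6912 = -1/20736
(3j)²=5/2574 [(4 5 5; -3 1 2)], sign=+1
⇒ 4πI² = 5/169
I = (-1)√(5/169/(4π)) = -0.04852178

-0.048522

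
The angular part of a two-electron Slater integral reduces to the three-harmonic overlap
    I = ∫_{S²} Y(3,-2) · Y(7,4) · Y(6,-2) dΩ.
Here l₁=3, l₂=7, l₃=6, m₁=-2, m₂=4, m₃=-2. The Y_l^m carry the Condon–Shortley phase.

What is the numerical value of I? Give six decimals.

Rules hold: Σm=0, L=16 even, 4≤6≤10.
N = 7·15·13 = 1365
Δ = 4!·2!·10!/17! = 1/2042040
Racah Σ t=1..3: t=1:−1/207360 t=2:+1/57600 t=3:−1/207360 = 1/129600
⇒ 3j(3 7 6; 0 0 0)² = 168/12155, sgn +1
Racah Σ t=3..4: t=3:−1/967680 t=4:+1/725760 = 1/2903040
⇒ 3j(3 7 6; -2 4 -2)² = 5/3094, sgn +1
4πI² = N·(3j₀)²·(3jₘ)² = 1260/41327
I = +1·√(0.0304885/4π) = 0.04925648

0.049256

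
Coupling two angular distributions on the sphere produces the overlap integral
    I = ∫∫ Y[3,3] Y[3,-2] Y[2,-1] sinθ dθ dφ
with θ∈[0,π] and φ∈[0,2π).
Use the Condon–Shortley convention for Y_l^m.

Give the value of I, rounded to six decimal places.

Checks pass: Σm=0; 8 even; l₃=2∈[0,6].
(2·3+1)(2·3+1)(2·2+1) = 245
Δ: 4! 2! 2! / 9! → 1/3780
sum: t=1:−1/24 t=2:+1/4 t=3:−1/24 = 1/6
3j²(3 3 2; 0 0 0) = Δ·Π!·Σ² = 4/105  (sign +1)
sum: t=0:+1/48 = 1/48
3j²(3 3 2; 3 -2 -1) = Δ·Π!·Σ² = 5/84  (sign -1)
combine: 4πI² = 245·4/105·5/84 = 5/9
take √, sign -1: I = -0.21026104

-0.210261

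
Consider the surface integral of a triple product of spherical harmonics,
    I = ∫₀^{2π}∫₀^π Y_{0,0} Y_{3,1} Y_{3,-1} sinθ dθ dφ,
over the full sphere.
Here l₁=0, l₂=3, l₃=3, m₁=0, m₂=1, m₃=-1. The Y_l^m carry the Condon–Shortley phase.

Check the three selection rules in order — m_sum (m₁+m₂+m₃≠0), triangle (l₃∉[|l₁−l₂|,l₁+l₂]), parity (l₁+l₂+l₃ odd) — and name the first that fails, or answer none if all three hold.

none

Σmᵢ = 0  ✓
l₃∈[|l₁−l₂|,l₁+l₂]=[3,3], have l₃=3  ✓
Σlᵢ = 6 ⇒ even  ✓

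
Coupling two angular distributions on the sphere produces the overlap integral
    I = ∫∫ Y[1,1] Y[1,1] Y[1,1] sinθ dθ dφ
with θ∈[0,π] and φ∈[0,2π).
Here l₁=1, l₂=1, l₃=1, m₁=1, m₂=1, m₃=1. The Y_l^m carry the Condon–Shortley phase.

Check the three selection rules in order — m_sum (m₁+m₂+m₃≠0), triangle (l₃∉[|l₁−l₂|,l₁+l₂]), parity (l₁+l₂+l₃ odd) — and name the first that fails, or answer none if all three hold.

azimuthal sum: 1 + 1 + 1 = 3  ✗
0 ≤ 1 ≤ 2 (triangle on l)
L = 1 + 1 + 1 = 3 (odd)

m_sum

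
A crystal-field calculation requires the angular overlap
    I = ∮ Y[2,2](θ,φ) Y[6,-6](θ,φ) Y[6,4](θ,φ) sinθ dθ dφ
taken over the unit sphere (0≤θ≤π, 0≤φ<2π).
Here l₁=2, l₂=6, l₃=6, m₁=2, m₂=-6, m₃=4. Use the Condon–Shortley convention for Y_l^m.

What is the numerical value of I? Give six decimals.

Rules hold: Σm=0, L=14 even, 4≤6≤8.
N = 5·13·13 = 845
Δ = 2!·2!·10!/15! = 1/90090
Racah Σ t=0..2: t=0:+1/69120 t=1:−1/14400 t=2:+1/69120 = -7/172800
⇒ 3j(2 6 6; 0 0 0)² = 14/715, sgn -1
Racah Σ t=0..0: t=0:+1/14515200 = 1/14515200
⇒ 3j(2 6 6; 2 -6 4)² = 2/455, sgn +1
4πI² = N·(3j₀)²·(3jₘ)² = 4/55
I = -1·√(0.0727273/4π) = -0.07607531

-0.076075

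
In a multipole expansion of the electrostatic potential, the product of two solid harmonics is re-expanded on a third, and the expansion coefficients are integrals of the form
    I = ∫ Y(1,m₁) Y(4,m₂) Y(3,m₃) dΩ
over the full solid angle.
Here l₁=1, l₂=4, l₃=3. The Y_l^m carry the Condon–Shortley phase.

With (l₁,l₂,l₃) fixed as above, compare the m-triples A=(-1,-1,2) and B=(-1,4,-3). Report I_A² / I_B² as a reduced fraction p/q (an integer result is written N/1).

3/28

Same 1,4,3: normalisation and zero-m 3j drop out of the ratio.
A: Δ: 2! 0! 6! / 9! → 1/252; sum: t=2:+1/240 = 1/240; 3j²(1 4 3; -1 -1 2) = Δ·Π!·Σ² = 1/84  (sign -1)
B: Δ: 2! 0! 6! / 9! → 1/252; sum: t=2:+1/1440 = 1/1440; 3j²(1 4 3; -1 4 -3) = Δ·Π!·Σ² = 1/9  (sign +1)
I_A²/I_B² = (1/84)/(1/9) = 3/28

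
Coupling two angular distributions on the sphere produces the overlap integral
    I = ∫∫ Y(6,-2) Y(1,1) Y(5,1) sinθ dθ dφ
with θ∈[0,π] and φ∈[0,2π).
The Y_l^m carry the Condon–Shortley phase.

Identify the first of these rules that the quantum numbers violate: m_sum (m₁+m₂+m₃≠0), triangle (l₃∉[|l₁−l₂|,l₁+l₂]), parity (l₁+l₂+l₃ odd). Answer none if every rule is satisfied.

azimuthal sum: -2 + 1 + 1 = 0  ✓
5 ≤ 5 ≤ 7 (triangle on l)  ✓
L = 6 + 1 + 5 = 12 (even)  ✓

none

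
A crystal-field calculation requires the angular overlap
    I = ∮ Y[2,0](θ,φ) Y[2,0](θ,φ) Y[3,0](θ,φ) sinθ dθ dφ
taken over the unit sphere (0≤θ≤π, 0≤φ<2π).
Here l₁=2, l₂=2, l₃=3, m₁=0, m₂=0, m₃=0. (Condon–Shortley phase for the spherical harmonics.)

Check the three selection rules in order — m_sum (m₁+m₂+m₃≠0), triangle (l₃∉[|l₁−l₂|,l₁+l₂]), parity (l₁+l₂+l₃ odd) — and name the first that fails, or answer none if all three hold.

m₁+m₂+m₃ = 0 + 0 + 0 = 0  ✓
triangle: |2−2|=0 ≤ l₃=3 ≤ 2+2=4  ✓
parity: l₁+l₂+l₃ = 7 is odd  ✗

parity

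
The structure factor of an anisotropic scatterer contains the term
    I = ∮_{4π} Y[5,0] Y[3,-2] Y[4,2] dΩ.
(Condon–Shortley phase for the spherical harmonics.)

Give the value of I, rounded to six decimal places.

-0.171327

Rules hold: Σm=0, L=12 even, 2≤4≤8.
N = 11·7·9 = 693
Δ = 4!·6!·2!/13! = 1/180180
Racah Σ t=1..3: t=1:−1/576 t=2:+1/144 t=3:−1/576 = 1/288
⇒ 3j(5 3 4; 0 0 0)² = 20/1001, sgn +1
Racah Σ t=0..1: t=0:+1/2880 t=1:−1/576 = -1/720
⇒ 3j(5 3 4; 0 -2 2)² = 80/3003, sgn -1
4πI² = N·(3j₀)²·(3jₘ)² = 4800/13013
I = -1·√(0.368862/4π) = -0.17132746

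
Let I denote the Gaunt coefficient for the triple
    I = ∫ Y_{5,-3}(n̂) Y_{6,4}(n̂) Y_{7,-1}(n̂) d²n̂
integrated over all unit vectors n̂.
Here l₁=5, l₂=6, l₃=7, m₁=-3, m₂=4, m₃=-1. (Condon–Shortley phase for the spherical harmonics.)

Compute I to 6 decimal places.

-0.130527

Rules hold: Σm=0, L=18 even, 1≤7≤11.
N = 11·13·15 = 2145
Δ = 4!·6!·8!/19! = 1/174594420
Racah Σ t=0..4: t=0:+1/4147200 t=1:−1/207360 t=2:+1/82944 t=3:−1/207360 t=4:+1/4147200 = 1/345600
⇒ 3j(5 6 7; 0 0 0)² = 420/46189, sgn -1
Racah Σ t=2..4: t=2:+1/116121600 t=3:−1/3628800 t=4:+1/1658880 = 13/38707200
⇒ 3j(5 6 7; -3 4 -1)² = 39/3553, sgn +1
4πI² = N·(3j₀)²·(3jₘ)² = 245700/1147619
I = -1·√(0.214095/4π) = -0.13052653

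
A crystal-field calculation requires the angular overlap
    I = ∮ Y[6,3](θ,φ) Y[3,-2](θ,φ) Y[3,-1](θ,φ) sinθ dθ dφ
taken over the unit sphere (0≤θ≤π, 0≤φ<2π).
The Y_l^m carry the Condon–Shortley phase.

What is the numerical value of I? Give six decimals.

-0.230476

m-sum 0 ✓  L=12 even ✓  3≤3≤9 ✓
Π(2lᵢ+1) = 13×7×7 = 637
triangle coeff Δ(6,3,3) = 1/12012
Σ_t [3,3]: t=3:−1/1296 = -1/1296
(3j)²=100/3003 [(6 3 3; 0 0 0)], sign=+1
Σ_t [1,1]: t=1:−1/5760 = -1/5760
(3j)²=9/286 [(6 3 3; 3 -2 -1)], sign=-1
⇒ 4πI² = 1050/1573
I = (-1)√(1050/1573/(4π)) = -0.23047581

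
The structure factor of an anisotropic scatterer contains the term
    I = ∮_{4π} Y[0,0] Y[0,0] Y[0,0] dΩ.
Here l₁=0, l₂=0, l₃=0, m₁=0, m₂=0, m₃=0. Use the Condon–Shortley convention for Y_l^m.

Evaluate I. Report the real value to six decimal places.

0.282095

Rules hold: Σm=0, L=0 even, 0≤0≤0.
N = 1·1·1 = 1
Δ = 0!·0!·0!/1! = 1/1
Racah Σ t=0..0: t=0:+1/1 = 1/1
⇒ 3j(0 0 0; 0 0 0)² = 1/1, sgn +1
(m-triple is (0,0,0) — same symbol as above.)
4πI² = N·(3j₀)²·(3jₘ)² = 1/1
I = +1·√(1/4π) = 0.28209479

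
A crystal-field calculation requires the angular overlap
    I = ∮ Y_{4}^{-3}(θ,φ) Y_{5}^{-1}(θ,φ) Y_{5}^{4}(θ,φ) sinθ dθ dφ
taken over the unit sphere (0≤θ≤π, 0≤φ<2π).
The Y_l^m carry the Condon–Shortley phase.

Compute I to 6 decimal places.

-0.168084

Checks pass: Σm=0; 14 even; l₃=5∈[1,9].
(2·4+1)(2·5+1)(2·5+1) = 1089
Δ: 4! 4! 6! / 15! → 1/3153150
sum: t=0:+1/69120 t=1:−1/1728 t=2:+1/576 t=3:−1/1728 t=4:+1/69120 = 7/11520
3j²(4 5 5; 0 0 0) = Δ·Π!·Σ² = 2/143  (sign -1)
sum: t=3:−1/17280 t=4:+1/103680 = -1/20736
3j²(4 5 5; -3 -1 4) = Δ·Π!·Σ² = 10/429  (sign +1)
combine: 4πI² = 1089·2/143·10/429 = 60/169
take √, sign -1: I = -0.16808437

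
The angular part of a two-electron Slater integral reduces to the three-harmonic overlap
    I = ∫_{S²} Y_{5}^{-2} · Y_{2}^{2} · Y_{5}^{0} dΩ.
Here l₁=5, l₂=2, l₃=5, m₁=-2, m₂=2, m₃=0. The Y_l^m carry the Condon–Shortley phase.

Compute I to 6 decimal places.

m-sum 0 ✓  L=12 even ✓  3≤5≤7 ✓
Π(2lᵢ+1) = 11×5×11 = 605
triangle coeff Δ(5,2,5) = 1/38610
Σ_t [0,2]: t=0:+1/2880 t=1:−1/576 t=2:+1/2880 = -1/960
(3j)²=10/429 [(5 2 5; 0 0 0)], sign=+1
Σ_t [2,2]: t=2:+1/2880 = 1/2880
(3j)²=14/429 [(5 2 5; -2 2 0)], sign=-1
⇒ 4πI² = 700/1521
I = (-1)√(700/1521/(4π)) = -0.19137248

-0.191372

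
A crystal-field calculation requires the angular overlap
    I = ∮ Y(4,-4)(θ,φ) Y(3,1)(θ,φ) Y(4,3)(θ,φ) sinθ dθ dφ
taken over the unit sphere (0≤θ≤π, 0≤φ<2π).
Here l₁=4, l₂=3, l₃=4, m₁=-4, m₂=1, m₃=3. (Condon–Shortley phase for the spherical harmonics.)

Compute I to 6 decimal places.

Σlᵢ=11 odd — θ-integrand is odd under cosθ→−cosθ; I=0

0.000000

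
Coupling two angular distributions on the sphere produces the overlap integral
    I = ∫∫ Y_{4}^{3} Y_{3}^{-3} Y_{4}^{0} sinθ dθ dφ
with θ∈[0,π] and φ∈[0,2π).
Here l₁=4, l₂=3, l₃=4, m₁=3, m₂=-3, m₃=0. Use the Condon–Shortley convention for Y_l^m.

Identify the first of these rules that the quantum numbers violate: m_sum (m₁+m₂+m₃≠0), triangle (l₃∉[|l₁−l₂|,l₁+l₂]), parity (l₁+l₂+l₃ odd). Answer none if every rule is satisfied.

parity

m₁+m₂+m₃ = 3 − 3 + 0 = 0  ✓
triangle: |4−3|=1 ≤ l₃=4 ≤ 4+3=7  ✓
parity: l₁+l₂+l₃ = 11 is odd  ✗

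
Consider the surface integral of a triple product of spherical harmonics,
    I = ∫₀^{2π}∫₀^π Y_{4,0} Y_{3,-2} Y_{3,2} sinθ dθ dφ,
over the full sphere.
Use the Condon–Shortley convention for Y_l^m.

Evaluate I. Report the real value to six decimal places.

Rules hold: Σm=0, L=10 even, 1≤3≤7.
N = 9·7·7 = 441
Δ = 4!·4!·2!/11! = 1/34650
Racah Σ t=1..3: t=1:−1/72 t=2:+1/16 t=3:−1/72 = 5/144
⇒ 3j(4 3 3; 0 0 0)² = 2/77, sgn -1
Racah Σ t=0..1: t=0:+1/576 t=1:−1/72 = -7/576
⇒ 3j(4 3 3; 0 -2 2)² = 7/198, sgn +1
4πI² = N·(3j₀)²·(3jₘ)² = 49/121
I = -1·√(0.404959/4π) = -0.17951487

-0.179515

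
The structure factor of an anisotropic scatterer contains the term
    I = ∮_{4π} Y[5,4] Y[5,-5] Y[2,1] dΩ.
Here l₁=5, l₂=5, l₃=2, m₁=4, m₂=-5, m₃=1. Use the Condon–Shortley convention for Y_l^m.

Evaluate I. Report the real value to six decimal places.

-0.187924

m-sum 0 ✓  L=12 even ✓  0≤2≤10 ✓
Π(2lᵢ+1) = 11×11×5 = 605
triangle coeff Δ(5,5,2) = 1/38610
Σ_t [3,5]: t=3:−1/2880 t=4:+1/576 t=5:−1/2880 = 1/960
(3j)²=10/429 [(5 5 2; 0 0 0)], sign=+1
Σ_t [0,0]: t=0:+1/80640 = 1/80640
(3j)²=9/286 [(5 5 2; 4 -5 1)], sign=-1
⇒ 4πI² = 75/169
I = (-1)√(75/169/(4π)) = -0.18792404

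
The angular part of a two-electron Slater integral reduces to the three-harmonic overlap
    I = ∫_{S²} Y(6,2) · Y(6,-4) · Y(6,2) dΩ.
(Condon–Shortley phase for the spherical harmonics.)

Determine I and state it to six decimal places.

m-sum 0 ✓  L=18 even ✓  0≤6≤12 ✓
Π(2lᵢ+1) = 13×13×13 = 2197
triangle coeff Δ(6,6,6) = 1/325909584
Σ_t [0,6]: t=0:+1/373248000 t=1:−1/1728000 t=2:+1/110592 t=3:−1/46656 t=4:+1/110592 t=5:−1/1728000 t=6:+1/373248000 = -7/1555200
(3j)²=400/46189 [(6 6 6; 0 0 0)], sign=-1
Σ_t [0,2]: t=0:+1/1658880 t=1:−1/518400 t=2:+1/1658880 = -1/1382400
(3j)²=504/46189 [(6 6 6; 2 -4 2)], sign=-1
⇒ 4πI² = 2620800/12623809
I = (+1)√(2620800/12623809/(4π)) = 0.12853364

0.128534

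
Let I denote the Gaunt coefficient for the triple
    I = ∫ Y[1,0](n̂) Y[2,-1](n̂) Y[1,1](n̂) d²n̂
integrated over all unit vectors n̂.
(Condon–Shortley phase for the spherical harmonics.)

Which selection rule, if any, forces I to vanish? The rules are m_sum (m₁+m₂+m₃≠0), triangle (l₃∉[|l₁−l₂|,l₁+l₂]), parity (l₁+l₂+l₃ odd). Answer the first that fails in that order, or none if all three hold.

Σmᵢ = 0  ✓
l₃∈[|l₁−l₂|,l₁+l₂]=[1,3], have l₃=1  ✓
Σlᵢ = 4 ⇒ even  ✓

none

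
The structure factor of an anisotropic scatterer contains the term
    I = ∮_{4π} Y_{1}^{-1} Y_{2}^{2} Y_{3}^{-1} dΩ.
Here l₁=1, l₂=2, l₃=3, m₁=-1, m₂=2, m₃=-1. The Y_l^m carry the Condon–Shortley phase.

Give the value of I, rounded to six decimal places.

-0.082589

Checks pass: Σm=0; 6 even; l₃=3∈[1,3].
(2·1+1)(2·2+1)(2·3+1) = 105
Δ: 0! 2! 4! / 7! → 1/105
sum: t=0:+1/4 = 1/4
3j²(1 2 3; 0 0 0) = Δ·Π!·Σ² = 3/35  (sign -1)
sum: t=0:+1/48 = 1/48
3j²(1 2 3; -1 2 -1) = Δ·Π!·Σ² = 1/105  (sign +1)
combine: 4πI² = 105·3/35·1/105 = 3/35
take √, sign -1: I = -0.08258890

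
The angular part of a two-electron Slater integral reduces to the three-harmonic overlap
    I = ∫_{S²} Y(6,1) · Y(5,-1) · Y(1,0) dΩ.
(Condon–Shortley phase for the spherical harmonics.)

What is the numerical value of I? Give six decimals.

Rules hold: Σm=0, L=12 even, 1≤1≤11.
N = 13·11·3 = 429
Δ = 10!·2!·0!/13! = 1/858
Racah Σ t=5..5: t=5:−1/14400 = -1/14400
⇒ 3j(6 5 1; 0 0 0)² = 6/143, sgn +1
Racah Σ t=4..4: t=4:+1/17280 = 1/17280
⇒ 3j(6 5 1; 1 -1 0)² = 35/858, sgn -1
4πI² = N·(3j₀)²·(3jₘ)² = 105/143
I = -1·√(0.734266/4π) = -0.24172507

-0.241725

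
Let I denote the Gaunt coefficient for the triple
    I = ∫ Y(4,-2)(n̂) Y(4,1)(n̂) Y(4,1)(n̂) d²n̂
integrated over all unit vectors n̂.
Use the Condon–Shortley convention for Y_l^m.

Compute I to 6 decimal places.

0.144370

Checks pass: Σm=0; 12 even; l₃=4∈[0,8].
(2·4+1)(2·4+1)(2·4+1) = 729
Δ: 4! 4! 4! / 13! → 1/450450
sum: t=0:+1/13824 t=1:−1/216 t=2:+1/64 t=3:−1/216 t=4:+1/13824 = 5/768
3j²(4 4 4; 0 0 0) = Δ·Π!·Σ² = 18/1001  (sign +1)
sum: t=2:+1/576 t=3:−1/144 t=4:+1/576 = -1/288
3j²(4 4 4; -2 1 1) = Δ·Π!·Σ² = 20/1001  (sign +1)
combine: 4πI² = 729·18/1001·20/1001 = 262440/1002001
take √, sign +1: I = 0.14436968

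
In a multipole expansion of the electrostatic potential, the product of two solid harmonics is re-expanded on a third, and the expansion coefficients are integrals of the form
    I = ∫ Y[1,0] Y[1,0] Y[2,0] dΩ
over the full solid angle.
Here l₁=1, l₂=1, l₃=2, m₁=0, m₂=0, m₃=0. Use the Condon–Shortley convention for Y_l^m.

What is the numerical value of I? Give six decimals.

0.252313

m-sum 0 ✓  L=4 even ✓  0≤2≤2 ✓
Π(2lᵢ+1) = 3×3×5 = 45
triangle coeff Δ(1,1,2) = 1/30
Σ_t [0,0]: t=0:+1/1 = 1/1
(3j)²=2/15 [(1 1 2; 0 0 0)], sign=+1
(m-triple is (0,0,0) — same symbol as above.)
⇒ 4πI² = 4/5
I = (+1)√(4/5/(4π)) = 0.25231325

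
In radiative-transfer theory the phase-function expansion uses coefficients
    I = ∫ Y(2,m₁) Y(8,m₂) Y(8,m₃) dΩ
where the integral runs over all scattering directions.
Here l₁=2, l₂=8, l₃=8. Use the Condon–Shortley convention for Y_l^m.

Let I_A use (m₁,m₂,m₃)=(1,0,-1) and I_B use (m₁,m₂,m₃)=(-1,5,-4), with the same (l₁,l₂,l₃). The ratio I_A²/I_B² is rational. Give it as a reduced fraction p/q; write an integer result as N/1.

2/117

l's match ⇒ only the (l;m) 3-j factors differ between A and B.
A: triangle coeff Δ(2,8,8) = 1/348840; Σ_t [0,1]: t=0:+1/58060800 t=1:−1/50803200 = -1/406425600; (3j)²=1/3230 [(2 8 8; 1 0 -1)], sign=+1
B: triangle coeff Δ(2,8,8) = 1/348840; Σ_t [1,2]: t=1:−1/1916006400 t=2:+1/479001600 = 1/638668800; (3j)²=117/6460 [(2 8 8; -1 5 -4)], sign=+1
I_A²/I_B² = (1/3230)/(117/6460) = 2/117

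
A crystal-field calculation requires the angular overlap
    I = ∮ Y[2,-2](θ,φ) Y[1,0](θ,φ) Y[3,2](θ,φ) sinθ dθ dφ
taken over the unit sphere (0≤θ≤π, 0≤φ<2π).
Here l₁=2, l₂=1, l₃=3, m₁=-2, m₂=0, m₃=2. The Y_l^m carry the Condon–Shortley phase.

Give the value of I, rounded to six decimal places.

0.184674

m-sum 0 ✓  L=6 even ✓  1≤3≤3 ✓
Π(2lᵢ+1) = 5×3×7 = 105
triangle coeff Δ(2,1,3) = 1/105
Σ_t [0,0]: t=0:+1/4 = 1/4
(3j)²=3/35 [(2 1 3; 0 0 0)], sign=-1
Σ_t [0,0]: t=0:+1/24 = 1/24
(3j)²=1/21 [(2 1 3; -2 0 2)], sign=-1
⇒ 4πI² = 3/7
I = (+1)√(3/7/(4π)) = 0.18467439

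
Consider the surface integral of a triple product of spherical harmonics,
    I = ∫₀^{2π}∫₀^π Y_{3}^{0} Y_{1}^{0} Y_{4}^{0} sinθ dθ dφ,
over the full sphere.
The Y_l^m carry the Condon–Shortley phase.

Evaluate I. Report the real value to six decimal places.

0.246233

m-sum 0 ✓  L=8 even ✓  2≤4≤4 ✓
Π(2lᵢ+1) = 7×3×9 = 189
triangle coeff Δ(3,1,4) = 1/252
Σ_t [0,0]: t=0:+1/36 = 1/36
(3j)²=4/63 [(3 1 4; 0 0 0)], sign=+1
(m-triple is (0,0,0) — same symbol as above.)
⇒ 4πI² = 16/21
I = (+1)√(16/21/(4π)) = 0.24623252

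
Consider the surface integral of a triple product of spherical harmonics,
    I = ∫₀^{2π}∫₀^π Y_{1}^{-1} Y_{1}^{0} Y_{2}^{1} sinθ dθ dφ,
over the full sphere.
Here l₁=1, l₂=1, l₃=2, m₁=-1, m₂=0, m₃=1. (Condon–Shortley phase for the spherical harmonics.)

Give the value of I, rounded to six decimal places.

m-sum 0 ✓  L=4 even ✓  0≤2≤2 ✓
Π(2lᵢ+1) = 3×3×5 = 45
triangle coeff Δ(1,1,2) = 1/30
Σ_t [0,0]: t=0:+1/1 = 1/1
(3j)²=2/15 [(1 1 2; 0 0 0)], sign=+1
Σ_t [0,0]: t=0:+1/2 = 1/2
(3j)²=1/10 [(1 1 2; -1 0 1)], sign=-1
⇒ 4πI² = 3/5
I = (-1)√(3/5/(4π)) = -0.21850969

-0.218510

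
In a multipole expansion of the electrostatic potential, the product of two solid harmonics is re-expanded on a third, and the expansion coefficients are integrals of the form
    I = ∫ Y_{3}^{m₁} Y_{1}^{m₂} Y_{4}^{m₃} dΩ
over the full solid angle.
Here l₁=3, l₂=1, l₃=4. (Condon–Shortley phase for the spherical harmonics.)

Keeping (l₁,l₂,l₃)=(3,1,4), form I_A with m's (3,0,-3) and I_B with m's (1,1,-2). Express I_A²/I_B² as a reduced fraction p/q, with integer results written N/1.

7/15

Same 3,1,4: normalisation and zero-m 3j drop out of the ratio.
A: Δ: 0! 6! 2! / 9! → 1/252; sum: t=0:+1/720 = 1/720; 3j²(3 1 4; 3 0 -3) = Δ·Π!·Σ² = 1/36  (sign -1)
B: Δ: 0! 6! 2! / 9! → 1/252; sum: t=0:+1/96 = 1/96; 3j²(3 1 4; 1 1 -2) = Δ·Π!·Σ² = 5/84  (sign +1)
I_A²/I_B² = (1/36)/(5/84) = 7/15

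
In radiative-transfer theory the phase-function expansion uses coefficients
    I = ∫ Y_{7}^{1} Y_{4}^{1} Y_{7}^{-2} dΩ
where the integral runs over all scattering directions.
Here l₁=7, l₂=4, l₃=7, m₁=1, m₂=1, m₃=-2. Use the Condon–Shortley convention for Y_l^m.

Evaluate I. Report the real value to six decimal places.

Rules hold: Σm=0, L=18 even, 3≤7≤11.
N = 15·9·15 = 2025
Δ = 4!·10!·4!/19! = 1/58198140
Racah Σ t=0..4: t=0:+1/17418240 t=1:−1/622080 t=2:+1/230400 t=3:−1/622080 t=4:+1/17418240 = 1/806400
⇒ 3j(7 4 7; 0 0 0)² = 2268/230945, sgn -1
Racah Σ t=1..4: t=1:−1/2073600 t=2:+1/414720 t=3:−1/725760 t=4:+1/11612160 = 37/58060800
⇒ 3j(7 4 7; 1 1 -2)² = 4107/646646, sgn -1
4πI² = N·(3j₀)²·(3jₘ)² = 269460270/2133423721
I = +1·√(0.126304/4π) = 0.10025450

0.100255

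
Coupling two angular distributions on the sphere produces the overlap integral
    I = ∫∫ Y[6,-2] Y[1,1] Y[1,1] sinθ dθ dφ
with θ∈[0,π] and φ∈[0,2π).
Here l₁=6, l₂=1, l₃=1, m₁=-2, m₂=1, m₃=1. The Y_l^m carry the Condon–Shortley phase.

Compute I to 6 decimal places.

0.000000

triangle: need 5≤l₃≤7, have 1; I=0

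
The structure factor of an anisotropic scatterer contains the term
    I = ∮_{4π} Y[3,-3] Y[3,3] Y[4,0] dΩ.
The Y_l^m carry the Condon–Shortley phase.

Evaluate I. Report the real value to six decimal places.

Checks pass: Σm=0; 10 even; l₃=4∈[0,6].
(2·3+1)(2·3+1)(2·4+1) = 441
Δ: 2! 4! 4! / 11! → 1/34650
sum: t=0:+1/72 t=1:−1/16 t=2:+1/72 = -5/144
3j²(3 3 4; 0 0 0) = Δ·Π!·Σ² = 2/77  (sign -1)
sum: t=2:+1/1152 = 1/1152
3j²(3 3 4; -3 3 0) = Δ·Π!·Σ² = 1/154  (sign +1)
combine: 4πI² = 441·2/77·1/154 = 9/121
take √, sign -1: I = -0.07693494

-0.076935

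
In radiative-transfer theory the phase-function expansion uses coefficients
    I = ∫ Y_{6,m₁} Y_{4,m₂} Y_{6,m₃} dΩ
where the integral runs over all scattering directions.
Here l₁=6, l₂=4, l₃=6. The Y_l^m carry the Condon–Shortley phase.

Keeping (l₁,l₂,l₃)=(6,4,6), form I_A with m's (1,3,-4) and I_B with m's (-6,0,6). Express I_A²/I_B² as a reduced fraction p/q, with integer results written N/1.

l's match ⇒ only the (l;m) 3-j factors differ between A and B.
A: triangle coeff Δ(6,4,6) = 1/15315300; Σ_t [3,4]: t=3:−1/207360 t=4:+1/725760 = -1/290304; (3j)²=125/7293 [(6 4 6; 1 3 -4)], sign=-1
B: triangle coeff Δ(6,4,6) = 1/15315300; Σ_t [4,4]: t=4:+1/23224320 = 1/23224320; (3j)²=99/6188 [(6 4 6; -6 0 6)], sign=+1
I_A²/I_B² = (125/7293)/(99/6188) = 3500/3267

3500/3267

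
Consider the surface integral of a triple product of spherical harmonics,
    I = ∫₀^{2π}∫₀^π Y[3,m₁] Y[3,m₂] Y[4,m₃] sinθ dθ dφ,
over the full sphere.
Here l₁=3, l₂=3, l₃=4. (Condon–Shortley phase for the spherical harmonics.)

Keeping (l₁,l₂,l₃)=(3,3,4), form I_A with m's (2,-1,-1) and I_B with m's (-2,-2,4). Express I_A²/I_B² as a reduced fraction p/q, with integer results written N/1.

Shared (l₁,l₂,l₃)=(3,3,4): N and (l;000)² cancel in I_A²/I_B².
A: Δ = 2!·4!·4!/11! = 1/34650; Racah Σ t=0..1: t=0:+1/48 t=1:−1/144 = 1/72; ⇒ 3j(3 3 4; 2 -1 -1)² = 16/693, sgn -1
B: Δ = 2!·4!·4!/11! = 1/34650; Racah Σ t=1..1: t=1:−1/576 = -1/576; ⇒ 3j(3 3 4; -2 -2 4)² = 5/99, sgn -1
I_A²/I_B² = (16/693)/(5/99) = 16/35

16/35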